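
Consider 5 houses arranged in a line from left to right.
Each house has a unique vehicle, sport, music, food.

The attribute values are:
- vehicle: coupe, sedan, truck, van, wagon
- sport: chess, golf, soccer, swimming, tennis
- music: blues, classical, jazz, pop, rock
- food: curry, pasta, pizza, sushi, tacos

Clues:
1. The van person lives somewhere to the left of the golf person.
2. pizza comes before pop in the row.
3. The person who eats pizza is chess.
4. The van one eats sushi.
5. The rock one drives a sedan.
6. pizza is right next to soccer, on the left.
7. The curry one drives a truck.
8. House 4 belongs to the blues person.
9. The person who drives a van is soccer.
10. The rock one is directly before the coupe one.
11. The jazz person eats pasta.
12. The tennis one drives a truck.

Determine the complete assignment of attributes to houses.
Solution:

House | Vehicle | Sport | Music | Food
--------------------------------------
  1   | sedan | swimming | rock | tacos
  2   | coupe | chess | classical | pizza
  3   | van | soccer | pop | sushi
  4   | truck | tennis | blues | curry
  5   | wagon | golf | jazz | pasta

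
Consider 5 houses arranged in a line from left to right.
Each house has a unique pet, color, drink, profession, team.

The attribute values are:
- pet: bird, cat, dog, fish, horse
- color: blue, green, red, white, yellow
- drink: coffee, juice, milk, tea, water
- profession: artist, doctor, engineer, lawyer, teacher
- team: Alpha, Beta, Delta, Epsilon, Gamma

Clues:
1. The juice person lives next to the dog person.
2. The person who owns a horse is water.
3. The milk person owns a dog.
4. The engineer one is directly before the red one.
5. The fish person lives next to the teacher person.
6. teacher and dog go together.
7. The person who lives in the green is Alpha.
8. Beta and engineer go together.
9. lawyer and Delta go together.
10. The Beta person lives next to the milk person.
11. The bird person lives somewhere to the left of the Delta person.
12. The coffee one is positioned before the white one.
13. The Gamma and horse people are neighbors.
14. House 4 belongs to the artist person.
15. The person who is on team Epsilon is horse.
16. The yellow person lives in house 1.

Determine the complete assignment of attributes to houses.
Solution:

House | Pet | Color | Drink | Profession | Team
-----------------------------------------------
  1   | fish | yellow | juice | engineer | Beta
  2   | dog | red | milk | teacher | Gamma
  3   | horse | blue | water | doctor | Epsilon
  4   | bird | green | coffee | artist | Alpha
  5   | cat | white | tea | lawyer | Delta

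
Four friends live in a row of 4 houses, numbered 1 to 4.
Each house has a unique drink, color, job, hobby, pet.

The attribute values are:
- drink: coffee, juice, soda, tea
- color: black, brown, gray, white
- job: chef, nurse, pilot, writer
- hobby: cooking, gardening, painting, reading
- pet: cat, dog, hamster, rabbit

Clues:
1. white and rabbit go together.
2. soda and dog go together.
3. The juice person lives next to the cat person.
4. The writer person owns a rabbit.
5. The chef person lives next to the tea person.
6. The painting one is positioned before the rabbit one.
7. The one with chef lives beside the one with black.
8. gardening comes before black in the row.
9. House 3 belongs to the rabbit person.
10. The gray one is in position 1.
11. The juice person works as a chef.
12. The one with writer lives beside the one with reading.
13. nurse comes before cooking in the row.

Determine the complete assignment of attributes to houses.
Solution:

House | Drink | Color | Job | Hobby | Pet
-----------------------------------------
  1   | juice | gray | chef | gardening | hamster
  2   | tea | black | nurse | painting | cat
  3   | coffee | white | writer | cooking | rabbit
  4   | soda | brown | pilot | reading | dog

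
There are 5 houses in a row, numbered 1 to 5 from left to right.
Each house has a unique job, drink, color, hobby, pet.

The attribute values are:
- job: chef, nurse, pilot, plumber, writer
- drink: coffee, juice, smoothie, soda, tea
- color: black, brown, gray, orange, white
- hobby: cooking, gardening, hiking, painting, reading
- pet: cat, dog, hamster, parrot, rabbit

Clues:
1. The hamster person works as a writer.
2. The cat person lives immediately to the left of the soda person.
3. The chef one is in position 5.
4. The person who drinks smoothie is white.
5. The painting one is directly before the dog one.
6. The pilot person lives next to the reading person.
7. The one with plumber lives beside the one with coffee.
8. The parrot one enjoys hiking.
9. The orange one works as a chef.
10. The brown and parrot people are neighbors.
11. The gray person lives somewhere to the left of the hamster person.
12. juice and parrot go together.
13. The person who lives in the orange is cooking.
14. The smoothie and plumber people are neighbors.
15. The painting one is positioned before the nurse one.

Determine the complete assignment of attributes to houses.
Solution:

House | Job | Drink | Color | Hobby | Pet
-----------------------------------------
  1   | pilot | smoothie | white | painting | cat
  2   | plumber | soda | gray | reading | dog
  3   | writer | coffee | brown | gardening | hamster
  4   | nurse | juice | black | hiking | parrot
  5   | chef | tea | orange | cooking | rabbit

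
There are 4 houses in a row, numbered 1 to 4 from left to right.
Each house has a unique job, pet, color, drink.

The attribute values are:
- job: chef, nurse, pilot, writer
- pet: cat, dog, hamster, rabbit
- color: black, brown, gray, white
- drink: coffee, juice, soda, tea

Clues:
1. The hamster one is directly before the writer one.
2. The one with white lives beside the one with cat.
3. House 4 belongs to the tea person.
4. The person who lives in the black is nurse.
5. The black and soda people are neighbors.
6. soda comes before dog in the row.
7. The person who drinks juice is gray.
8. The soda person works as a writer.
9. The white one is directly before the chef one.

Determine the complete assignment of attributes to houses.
Solution:

House | Job | Pet | Color | Drink
---------------------------------
  1   | nurse | hamster | black | coffee
  2   | writer | rabbit | white | soda
  3   | chef | cat | gray | juice
  4   | pilot | dog | brown | tea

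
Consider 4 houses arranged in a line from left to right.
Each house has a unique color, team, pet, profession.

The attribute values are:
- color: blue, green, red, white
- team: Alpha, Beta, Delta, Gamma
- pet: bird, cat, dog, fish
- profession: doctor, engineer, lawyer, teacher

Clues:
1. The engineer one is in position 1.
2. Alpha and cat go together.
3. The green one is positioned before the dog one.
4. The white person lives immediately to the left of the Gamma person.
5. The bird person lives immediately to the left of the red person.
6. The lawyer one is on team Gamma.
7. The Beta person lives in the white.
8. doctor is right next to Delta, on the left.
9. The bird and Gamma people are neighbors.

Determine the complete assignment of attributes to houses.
Solution:

House | Color | Team | Pet | Profession
---------------------------------------
  1   | white | Beta | bird | engineer
  2   | red | Gamma | fish | lawyer
  3   | green | Alpha | cat | doctor
  4   | blue | Delta | dog | teacher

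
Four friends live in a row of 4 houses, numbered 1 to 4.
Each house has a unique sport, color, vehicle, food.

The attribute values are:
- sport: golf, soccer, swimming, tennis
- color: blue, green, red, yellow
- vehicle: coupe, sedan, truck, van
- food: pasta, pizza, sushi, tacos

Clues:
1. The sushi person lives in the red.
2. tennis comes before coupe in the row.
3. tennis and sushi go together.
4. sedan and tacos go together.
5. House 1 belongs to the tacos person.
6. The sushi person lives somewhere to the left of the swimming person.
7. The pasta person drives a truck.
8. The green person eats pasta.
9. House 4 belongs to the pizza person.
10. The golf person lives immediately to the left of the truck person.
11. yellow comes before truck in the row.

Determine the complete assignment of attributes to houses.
Solution:

House | Sport | Color | Vehicle | Food
--------------------------------------
  1   | golf | yellow | sedan | tacos
  2   | soccer | green | truck | pasta
  3   | tennis | red | van | sushi
  4   | swimming | blue | coupe | pizza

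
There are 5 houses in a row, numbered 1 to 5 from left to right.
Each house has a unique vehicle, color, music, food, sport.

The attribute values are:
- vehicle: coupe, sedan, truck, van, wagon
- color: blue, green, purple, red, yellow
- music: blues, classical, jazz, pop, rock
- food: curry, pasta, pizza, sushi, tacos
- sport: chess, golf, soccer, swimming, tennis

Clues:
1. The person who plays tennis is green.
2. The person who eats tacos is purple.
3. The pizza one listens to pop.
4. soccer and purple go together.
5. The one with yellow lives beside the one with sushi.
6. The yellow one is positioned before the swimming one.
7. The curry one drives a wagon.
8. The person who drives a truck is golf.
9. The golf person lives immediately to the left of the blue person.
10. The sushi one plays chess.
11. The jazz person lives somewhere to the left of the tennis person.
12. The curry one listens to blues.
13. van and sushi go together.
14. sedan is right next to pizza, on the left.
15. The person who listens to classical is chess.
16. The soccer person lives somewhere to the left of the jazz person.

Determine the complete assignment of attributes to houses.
Solution:

House | Vehicle | Color | Music | Food | Sport
----------------------------------------------
  1   | sedan | purple | rock | tacos | soccer
  2   | truck | yellow | pop | pizza | golf
  3   | van | blue | classical | sushi | chess
  4   | coupe | red | jazz | pasta | swimming
  5   | wagon | green | blues | curry | tennis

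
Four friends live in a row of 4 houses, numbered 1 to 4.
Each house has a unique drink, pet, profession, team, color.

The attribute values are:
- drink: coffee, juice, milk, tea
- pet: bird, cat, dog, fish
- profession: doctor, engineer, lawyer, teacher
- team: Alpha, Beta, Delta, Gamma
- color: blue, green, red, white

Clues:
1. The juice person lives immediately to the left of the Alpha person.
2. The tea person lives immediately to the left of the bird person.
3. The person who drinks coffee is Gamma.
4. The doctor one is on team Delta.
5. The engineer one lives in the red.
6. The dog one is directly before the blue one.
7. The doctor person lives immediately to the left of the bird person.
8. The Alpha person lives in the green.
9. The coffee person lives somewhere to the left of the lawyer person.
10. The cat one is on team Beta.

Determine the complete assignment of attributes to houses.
Solution:

House | Drink | Pet | Profession | Team | Color
-----------------------------------------------
  1   | tea | dog | doctor | Delta | white
  2   | coffee | bird | teacher | Gamma | blue
  3   | juice | cat | engineer | Beta | red
  4   | milk | fish | lawyer | Alpha | green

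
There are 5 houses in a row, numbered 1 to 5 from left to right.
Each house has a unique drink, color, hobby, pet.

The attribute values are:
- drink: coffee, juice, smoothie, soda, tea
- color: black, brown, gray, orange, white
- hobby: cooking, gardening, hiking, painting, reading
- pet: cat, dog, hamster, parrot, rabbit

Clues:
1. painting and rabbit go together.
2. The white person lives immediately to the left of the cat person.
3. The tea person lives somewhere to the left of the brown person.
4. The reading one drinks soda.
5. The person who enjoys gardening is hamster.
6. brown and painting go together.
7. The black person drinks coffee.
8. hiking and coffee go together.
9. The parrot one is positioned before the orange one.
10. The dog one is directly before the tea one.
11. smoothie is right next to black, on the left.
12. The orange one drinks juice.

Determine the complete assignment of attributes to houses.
Solution:

House | Drink | Color | Hobby | Pet
-----------------------------------
  1   | soda | white | reading | dog
  2   | tea | gray | cooking | cat
  3   | smoothie | brown | painting | rabbit
  4   | coffee | black | hiking | parrot
  5   | juice | orange | gardening | hamster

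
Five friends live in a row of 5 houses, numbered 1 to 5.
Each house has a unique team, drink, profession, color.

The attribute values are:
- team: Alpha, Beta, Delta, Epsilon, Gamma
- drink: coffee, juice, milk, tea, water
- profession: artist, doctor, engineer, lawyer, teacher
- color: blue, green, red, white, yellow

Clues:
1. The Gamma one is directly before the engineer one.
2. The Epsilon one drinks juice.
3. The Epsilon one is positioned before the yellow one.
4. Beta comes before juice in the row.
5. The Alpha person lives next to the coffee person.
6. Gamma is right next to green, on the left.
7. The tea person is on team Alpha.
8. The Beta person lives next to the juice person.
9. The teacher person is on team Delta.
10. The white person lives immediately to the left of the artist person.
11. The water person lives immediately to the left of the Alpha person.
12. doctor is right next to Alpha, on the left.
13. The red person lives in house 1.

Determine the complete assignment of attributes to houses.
Solution:

House | Team | Drink | Profession | Color
-----------------------------------------
  1   | Gamma | water | doctor | red
  2   | Alpha | tea | engineer | green
  3   | Beta | coffee | lawyer | white
  4   | Epsilon | juice | artist | blue
  5   | Delta | milk | teacher | yellow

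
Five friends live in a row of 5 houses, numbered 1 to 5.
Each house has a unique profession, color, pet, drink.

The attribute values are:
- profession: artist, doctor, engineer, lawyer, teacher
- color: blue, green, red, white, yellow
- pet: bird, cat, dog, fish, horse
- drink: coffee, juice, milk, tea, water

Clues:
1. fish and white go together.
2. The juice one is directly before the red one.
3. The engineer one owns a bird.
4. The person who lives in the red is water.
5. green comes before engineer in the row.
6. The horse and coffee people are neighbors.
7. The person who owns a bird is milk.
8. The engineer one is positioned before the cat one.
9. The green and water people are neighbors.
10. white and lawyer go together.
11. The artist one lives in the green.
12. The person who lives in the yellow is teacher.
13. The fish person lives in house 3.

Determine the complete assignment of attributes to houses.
Solution:

House | Profession | Color | Pet | Drink
----------------------------------------
  1   | artist | green | dog | juice
  2   | doctor | red | horse | water
  3   | lawyer | white | fish | coffee
  4   | engineer | blue | bird | milk
  5   | teacher | yellow | cat | tea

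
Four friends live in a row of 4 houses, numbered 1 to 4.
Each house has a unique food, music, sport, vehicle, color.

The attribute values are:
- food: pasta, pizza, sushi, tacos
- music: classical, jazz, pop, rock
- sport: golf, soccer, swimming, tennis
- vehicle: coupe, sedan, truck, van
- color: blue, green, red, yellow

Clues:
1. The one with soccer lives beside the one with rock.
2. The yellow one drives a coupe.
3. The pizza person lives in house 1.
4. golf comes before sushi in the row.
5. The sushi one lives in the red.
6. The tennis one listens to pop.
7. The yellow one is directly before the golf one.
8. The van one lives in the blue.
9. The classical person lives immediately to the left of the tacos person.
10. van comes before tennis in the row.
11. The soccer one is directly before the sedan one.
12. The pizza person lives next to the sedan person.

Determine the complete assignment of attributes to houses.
Solution:

House | Food | Music | Sport | Vehicle | Color
----------------------------------------------
  1   | pizza | classical | soccer | coupe | yellow
  2   | tacos | rock | golf | sedan | green
  3   | pasta | jazz | swimming | van | blue
  4   | sushi | pop | tennis | truck | red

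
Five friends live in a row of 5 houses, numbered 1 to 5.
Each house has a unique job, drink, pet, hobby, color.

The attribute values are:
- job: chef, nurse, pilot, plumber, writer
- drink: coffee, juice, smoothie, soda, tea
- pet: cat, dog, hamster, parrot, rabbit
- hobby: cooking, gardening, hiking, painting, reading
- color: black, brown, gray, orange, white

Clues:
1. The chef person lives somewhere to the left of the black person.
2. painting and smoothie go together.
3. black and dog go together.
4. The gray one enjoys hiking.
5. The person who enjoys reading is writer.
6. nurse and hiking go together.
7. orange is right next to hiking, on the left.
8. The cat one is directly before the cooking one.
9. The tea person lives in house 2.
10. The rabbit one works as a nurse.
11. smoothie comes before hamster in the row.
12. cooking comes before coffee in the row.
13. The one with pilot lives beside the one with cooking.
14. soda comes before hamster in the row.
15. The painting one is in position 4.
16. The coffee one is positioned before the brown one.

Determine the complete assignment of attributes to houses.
Solution:

House | Job | Drink | Pet | Hobby | Color
-----------------------------------------
  1   | pilot | soda | cat | gardening | white
  2   | chef | tea | parrot | cooking | orange
  3   | nurse | coffee | rabbit | hiking | gray
  4   | plumber | smoothie | dog | painting | black
  5   | writer | juice | hamster | reading | brown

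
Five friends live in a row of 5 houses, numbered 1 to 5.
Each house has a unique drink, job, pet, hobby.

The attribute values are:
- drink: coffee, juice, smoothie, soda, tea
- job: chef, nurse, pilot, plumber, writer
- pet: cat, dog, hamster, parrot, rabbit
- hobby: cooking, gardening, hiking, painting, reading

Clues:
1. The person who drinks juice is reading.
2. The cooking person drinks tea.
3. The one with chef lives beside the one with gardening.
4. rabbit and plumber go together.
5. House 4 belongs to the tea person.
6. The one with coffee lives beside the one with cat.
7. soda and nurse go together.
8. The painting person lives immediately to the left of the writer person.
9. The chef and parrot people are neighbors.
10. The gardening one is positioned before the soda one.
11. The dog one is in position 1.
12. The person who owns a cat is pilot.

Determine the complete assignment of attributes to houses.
Solution:

House | Drink | Job | Pet | Hobby
---------------------------------
  1   | smoothie | chef | dog | painting
  2   | coffee | writer | parrot | gardening
  3   | juice | pilot | cat | reading
  4   | tea | plumber | rabbit | cooking
  5   | soda | nurse | hamster | hiking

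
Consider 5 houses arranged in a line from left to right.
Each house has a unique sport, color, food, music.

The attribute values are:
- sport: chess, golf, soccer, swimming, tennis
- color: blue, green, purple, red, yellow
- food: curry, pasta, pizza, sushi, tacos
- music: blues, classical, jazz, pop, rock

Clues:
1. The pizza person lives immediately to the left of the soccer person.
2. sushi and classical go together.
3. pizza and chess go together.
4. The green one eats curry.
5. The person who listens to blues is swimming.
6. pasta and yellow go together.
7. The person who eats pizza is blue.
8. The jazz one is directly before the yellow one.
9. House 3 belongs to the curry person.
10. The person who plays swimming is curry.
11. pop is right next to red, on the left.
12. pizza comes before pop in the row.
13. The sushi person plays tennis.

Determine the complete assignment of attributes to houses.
Solution:

House | Sport | Color | Food | Music
------------------------------------
  1   | chess | blue | pizza | jazz
  2   | soccer | yellow | pasta | rock
  3   | swimming | green | curry | blues
  4   | golf | purple | tacos | pop
  5   | tennis | red | sushi | classical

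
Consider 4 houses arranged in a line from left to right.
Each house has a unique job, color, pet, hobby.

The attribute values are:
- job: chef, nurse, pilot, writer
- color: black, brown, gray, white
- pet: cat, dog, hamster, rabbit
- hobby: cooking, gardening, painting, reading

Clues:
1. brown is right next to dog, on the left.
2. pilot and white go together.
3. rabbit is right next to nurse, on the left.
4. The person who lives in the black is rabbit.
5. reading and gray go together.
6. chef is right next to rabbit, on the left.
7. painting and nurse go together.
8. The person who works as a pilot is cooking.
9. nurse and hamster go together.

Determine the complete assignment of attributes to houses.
Solution:

House | Job | Color | Pet | Hobby
---------------------------------
  1   | chef | gray | cat | reading
  2   | writer | black | rabbit | gardening
  3   | nurse | brown | hamster | painting
  4   | pilot | white | dog | cooking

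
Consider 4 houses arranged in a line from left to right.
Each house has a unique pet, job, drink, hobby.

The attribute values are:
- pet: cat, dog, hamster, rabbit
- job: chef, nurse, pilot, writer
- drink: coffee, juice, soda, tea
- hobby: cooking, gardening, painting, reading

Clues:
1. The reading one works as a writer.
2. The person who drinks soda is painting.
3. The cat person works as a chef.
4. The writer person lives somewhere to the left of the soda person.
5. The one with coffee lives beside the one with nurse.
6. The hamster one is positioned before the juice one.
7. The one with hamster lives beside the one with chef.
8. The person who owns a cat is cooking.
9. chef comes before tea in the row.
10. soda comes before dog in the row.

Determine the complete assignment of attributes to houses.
Solution:

House | Pet | Job | Drink | Hobby
---------------------------------
  1   | rabbit | writer | coffee | reading
  2   | hamster | nurse | soda | painting
  3   | cat | chef | juice | cooking
  4   | dog | pilot | tea | gardening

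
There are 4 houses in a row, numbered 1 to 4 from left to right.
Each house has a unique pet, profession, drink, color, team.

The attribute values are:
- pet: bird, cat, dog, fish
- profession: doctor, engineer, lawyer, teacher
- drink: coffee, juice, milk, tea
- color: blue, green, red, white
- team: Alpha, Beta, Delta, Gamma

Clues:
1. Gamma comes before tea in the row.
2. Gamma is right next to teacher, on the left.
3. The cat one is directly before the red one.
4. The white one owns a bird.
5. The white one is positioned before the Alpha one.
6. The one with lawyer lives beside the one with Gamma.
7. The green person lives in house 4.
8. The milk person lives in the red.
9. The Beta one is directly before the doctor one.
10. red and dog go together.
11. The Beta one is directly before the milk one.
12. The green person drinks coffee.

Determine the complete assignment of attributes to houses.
Solution:

House | Pet | Profession | Drink | Color | Team
-----------------------------------------------
  1   | cat | lawyer | juice | blue | Beta
  2   | dog | doctor | milk | red | Gamma
  3   | bird | teacher | tea | white | Delta
  4   | fish | engineer | coffee | green | Alpha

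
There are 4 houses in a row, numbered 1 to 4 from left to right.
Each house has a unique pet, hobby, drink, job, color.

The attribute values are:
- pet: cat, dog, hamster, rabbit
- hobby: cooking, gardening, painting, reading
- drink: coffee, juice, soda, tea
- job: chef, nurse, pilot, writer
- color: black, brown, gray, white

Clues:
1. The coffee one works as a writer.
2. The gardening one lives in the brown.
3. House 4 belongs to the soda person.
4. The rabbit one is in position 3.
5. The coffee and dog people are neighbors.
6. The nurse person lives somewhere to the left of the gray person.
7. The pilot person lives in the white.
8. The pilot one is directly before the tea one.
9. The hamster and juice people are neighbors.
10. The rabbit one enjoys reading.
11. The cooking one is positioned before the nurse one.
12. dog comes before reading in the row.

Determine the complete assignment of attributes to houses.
Solution:

House | Pet | Hobby | Drink | Job | Color
-----------------------------------------
  1   | hamster | gardening | coffee | writer | brown
  2   | dog | cooking | juice | pilot | white
  3   | rabbit | reading | tea | nurse | black
  4   | cat | painting | soda | chef | gray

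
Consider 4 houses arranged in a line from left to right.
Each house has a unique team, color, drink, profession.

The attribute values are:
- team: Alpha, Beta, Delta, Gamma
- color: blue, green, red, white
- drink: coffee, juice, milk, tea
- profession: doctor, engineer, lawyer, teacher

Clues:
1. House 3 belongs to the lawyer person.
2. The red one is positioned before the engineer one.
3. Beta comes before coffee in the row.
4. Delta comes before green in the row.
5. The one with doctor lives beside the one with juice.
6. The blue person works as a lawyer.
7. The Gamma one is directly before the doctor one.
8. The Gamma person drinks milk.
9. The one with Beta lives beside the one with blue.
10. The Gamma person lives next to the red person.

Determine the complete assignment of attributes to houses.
Solution:

House | Team | Color | Drink | Profession
-----------------------------------------
  1   | Gamma | white | milk | teacher
  2   | Beta | red | tea | doctor
  3   | Delta | blue | juice | lawyer
  4   | Alpha | green | coffee | engineer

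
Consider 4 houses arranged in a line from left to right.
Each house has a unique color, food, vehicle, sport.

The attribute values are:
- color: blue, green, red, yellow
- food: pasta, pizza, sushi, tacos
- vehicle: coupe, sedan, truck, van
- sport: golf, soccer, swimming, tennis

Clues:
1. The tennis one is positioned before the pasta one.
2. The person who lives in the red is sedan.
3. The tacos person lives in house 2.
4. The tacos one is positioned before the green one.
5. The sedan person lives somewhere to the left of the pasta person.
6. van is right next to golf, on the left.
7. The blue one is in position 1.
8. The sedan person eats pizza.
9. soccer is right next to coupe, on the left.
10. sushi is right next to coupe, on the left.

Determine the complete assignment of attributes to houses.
Solution:

House | Color | Food | Vehicle | Sport
--------------------------------------
  1   | blue | sushi | van | soccer
  2   | yellow | tacos | coupe | golf
  3   | red | pizza | sedan | tennis
  4   | green | pasta | truck | swimming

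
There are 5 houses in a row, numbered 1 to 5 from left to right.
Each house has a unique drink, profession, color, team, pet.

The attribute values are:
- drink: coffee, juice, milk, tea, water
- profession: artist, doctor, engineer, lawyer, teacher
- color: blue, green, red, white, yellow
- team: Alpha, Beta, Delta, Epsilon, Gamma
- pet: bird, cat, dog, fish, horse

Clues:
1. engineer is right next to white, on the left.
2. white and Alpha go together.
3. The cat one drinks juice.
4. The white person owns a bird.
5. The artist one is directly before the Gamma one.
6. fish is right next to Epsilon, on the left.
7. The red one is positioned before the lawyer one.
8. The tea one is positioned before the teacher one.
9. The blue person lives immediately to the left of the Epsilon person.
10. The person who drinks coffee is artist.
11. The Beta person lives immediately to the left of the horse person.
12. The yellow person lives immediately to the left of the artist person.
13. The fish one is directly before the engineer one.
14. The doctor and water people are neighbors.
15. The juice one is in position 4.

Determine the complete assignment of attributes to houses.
Solution:

House | Drink | Profession | Color | Team | Pet
-----------------------------------------------
  1   | tea | doctor | blue | Beta | fish
  2   | water | engineer | yellow | Epsilon | horse
  3   | coffee | artist | white | Alpha | bird
  4   | juice | teacher | red | Gamma | cat
  5   | milk | lawyer | green | Delta | dog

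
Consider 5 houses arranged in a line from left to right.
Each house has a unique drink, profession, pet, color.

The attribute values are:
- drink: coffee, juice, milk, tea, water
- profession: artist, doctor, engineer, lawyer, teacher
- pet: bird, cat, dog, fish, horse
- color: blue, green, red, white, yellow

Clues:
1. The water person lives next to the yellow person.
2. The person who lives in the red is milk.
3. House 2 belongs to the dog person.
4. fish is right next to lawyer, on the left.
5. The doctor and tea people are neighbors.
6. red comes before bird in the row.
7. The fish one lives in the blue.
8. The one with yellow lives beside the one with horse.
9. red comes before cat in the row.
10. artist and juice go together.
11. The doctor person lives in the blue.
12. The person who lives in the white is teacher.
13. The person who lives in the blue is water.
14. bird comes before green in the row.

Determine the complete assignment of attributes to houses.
Solution:

House | Drink | Profession | Pet | Color
----------------------------------------
  1   | water | doctor | fish | blue
  2   | tea | lawyer | dog | yellow
  3   | milk | engineer | horse | red
  4   | coffee | teacher | bird | white
  5   | juice | artist | cat | green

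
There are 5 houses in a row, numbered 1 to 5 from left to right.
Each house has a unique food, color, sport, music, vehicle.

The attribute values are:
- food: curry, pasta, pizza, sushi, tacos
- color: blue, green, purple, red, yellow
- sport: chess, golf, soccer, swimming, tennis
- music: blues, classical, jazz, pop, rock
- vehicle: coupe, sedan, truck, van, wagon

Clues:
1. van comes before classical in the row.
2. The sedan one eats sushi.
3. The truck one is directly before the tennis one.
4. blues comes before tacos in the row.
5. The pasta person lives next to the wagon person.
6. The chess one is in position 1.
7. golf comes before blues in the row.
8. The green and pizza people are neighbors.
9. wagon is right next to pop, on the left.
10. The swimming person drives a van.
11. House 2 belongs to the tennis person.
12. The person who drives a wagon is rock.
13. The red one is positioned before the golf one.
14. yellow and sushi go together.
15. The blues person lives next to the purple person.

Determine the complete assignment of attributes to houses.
Solution:

House | Food | Color | Sport | Music | Vehicle
----------------------------------------------
  1   | pasta | green | chess | jazz | truck
  2   | pizza | red | tennis | rock | wagon
  3   | sushi | yellow | golf | pop | sedan
  4   | curry | blue | swimming | blues | van
  5   | tacos | purple | soccer | classical | coupe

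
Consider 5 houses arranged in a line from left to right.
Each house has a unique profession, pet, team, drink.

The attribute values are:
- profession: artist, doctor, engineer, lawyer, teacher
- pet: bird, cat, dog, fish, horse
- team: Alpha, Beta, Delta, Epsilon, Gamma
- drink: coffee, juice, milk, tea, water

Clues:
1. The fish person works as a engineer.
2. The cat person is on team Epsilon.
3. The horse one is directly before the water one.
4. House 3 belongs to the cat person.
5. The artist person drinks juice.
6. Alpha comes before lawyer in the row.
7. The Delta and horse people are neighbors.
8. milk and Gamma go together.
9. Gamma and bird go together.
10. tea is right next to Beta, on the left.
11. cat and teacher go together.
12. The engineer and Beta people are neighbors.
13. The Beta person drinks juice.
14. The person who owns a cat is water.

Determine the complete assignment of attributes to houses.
Solution:

House | Profession | Pet | Team | Drink
---------------------------------------
  1   | engineer | fish | Delta | tea
  2   | artist | horse | Beta | juice
  3   | teacher | cat | Epsilon | water
  4   | doctor | dog | Alpha | coffee
  5   | lawyer | bird | Gamma | milk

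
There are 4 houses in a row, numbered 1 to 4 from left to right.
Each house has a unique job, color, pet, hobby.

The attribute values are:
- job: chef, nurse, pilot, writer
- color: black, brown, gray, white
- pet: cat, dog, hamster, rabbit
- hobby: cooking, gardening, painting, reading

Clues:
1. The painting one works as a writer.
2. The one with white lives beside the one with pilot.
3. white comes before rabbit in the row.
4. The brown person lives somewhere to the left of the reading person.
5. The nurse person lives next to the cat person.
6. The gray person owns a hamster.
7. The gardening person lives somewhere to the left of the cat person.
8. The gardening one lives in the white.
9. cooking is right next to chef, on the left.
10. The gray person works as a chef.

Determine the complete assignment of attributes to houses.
Solution:

House | Job | Color | Pet | Hobby
---------------------------------
  1   | nurse | white | dog | gardening
  2   | pilot | brown | cat | cooking
  3   | chef | gray | hamster | reading
  4   | writer | black | rabbit | painting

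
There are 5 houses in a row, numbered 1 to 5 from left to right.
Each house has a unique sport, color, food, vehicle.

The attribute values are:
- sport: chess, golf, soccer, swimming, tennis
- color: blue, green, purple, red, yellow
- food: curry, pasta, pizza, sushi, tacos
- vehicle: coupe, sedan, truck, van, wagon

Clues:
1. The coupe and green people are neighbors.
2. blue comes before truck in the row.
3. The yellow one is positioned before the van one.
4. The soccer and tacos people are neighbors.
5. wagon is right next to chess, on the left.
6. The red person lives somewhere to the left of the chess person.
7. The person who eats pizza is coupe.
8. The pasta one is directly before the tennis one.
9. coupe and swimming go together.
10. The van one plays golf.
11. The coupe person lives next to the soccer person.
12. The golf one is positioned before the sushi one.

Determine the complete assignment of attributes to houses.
Solution:

House | Sport | Color | Food | Vehicle
--------------------------------------
  1   | swimming | red | pizza | coupe
  2   | soccer | green | curry | wagon
  3   | chess | yellow | tacos | sedan
  4   | golf | blue | pasta | van
  5   | tennis | purple | sushi | truck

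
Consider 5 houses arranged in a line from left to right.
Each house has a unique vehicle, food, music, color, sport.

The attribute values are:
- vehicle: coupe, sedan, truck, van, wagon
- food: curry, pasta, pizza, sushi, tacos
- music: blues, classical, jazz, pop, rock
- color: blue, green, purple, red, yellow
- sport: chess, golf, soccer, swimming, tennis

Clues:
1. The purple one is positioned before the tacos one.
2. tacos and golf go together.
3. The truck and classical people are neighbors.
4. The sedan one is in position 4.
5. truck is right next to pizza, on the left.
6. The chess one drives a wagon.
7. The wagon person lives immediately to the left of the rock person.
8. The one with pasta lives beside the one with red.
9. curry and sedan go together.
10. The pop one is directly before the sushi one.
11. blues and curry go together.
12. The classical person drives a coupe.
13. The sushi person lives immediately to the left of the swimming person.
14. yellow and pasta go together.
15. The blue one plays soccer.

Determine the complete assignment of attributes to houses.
Solution:

House | Vehicle | Food | Music | Color | Sport
----------------------------------------------
  1   | wagon | pasta | pop | yellow | chess
  2   | truck | sushi | rock | red | tennis
  3   | coupe | pizza | classical | purple | swimming
  4   | sedan | curry | blues | blue | soccer
  5   | van | tacos | jazz | green | golf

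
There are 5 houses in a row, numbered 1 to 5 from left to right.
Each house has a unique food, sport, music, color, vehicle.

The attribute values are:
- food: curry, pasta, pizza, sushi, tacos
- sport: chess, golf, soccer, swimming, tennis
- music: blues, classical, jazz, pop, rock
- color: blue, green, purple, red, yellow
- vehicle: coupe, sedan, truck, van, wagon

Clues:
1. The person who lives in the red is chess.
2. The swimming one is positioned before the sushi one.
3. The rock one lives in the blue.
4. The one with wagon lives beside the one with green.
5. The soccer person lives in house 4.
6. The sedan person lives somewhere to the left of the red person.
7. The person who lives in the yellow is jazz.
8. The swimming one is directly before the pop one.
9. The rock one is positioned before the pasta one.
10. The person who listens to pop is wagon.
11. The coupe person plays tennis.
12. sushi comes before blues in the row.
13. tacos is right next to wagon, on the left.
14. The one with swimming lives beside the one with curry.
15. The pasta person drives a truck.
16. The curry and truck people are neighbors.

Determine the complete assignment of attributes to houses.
Solution:

House | Food | Sport | Music | Color | Vehicle
----------------------------------------------
  1   | tacos | swimming | rock | blue | sedan
  2   | curry | chess | pop | red | wagon
  3   | pasta | golf | classical | green | truck
  4   | sushi | soccer | jazz | yellow | van
  5   | pizza | tennis | blues | purple | coupe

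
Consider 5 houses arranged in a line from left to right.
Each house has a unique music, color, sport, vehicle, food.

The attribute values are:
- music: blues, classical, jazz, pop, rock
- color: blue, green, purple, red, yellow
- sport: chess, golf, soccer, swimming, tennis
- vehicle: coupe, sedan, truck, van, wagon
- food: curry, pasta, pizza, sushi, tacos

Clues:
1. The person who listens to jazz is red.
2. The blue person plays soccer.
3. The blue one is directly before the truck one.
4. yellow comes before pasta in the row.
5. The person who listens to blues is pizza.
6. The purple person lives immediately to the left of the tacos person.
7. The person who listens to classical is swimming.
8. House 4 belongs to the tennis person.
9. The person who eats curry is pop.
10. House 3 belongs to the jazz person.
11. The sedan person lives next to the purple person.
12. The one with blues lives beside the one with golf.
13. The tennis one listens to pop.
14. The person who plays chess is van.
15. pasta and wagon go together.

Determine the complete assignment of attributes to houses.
Solution:

House | Music | Color | Sport | Vehicle | Food
----------------------------------------------
  1   | blues | blue | soccer | sedan | pizza
  2   | rock | purple | golf | truck | sushi
  3   | jazz | red | chess | van | tacos
  4   | pop | yellow | tennis | coupe | curry
  5   | classical | green | swimming | wagon | pasta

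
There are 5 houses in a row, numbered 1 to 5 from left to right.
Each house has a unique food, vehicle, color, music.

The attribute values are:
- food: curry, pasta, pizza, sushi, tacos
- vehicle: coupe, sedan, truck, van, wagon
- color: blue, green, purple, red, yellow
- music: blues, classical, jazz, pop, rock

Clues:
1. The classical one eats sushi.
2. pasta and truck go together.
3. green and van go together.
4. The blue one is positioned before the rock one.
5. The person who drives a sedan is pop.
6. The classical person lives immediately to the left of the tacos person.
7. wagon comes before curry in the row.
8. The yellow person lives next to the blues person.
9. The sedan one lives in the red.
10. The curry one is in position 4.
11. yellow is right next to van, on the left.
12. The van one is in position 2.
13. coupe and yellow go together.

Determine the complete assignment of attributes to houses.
Solution:

House | Food | Vehicle | Color | Music
--------------------------------------
  1   | sushi | coupe | yellow | classical
  2   | tacos | van | green | blues
  3   | pizza | wagon | blue | jazz
  4   | curry | sedan | red | pop
  5   | pasta | truck | purple | rock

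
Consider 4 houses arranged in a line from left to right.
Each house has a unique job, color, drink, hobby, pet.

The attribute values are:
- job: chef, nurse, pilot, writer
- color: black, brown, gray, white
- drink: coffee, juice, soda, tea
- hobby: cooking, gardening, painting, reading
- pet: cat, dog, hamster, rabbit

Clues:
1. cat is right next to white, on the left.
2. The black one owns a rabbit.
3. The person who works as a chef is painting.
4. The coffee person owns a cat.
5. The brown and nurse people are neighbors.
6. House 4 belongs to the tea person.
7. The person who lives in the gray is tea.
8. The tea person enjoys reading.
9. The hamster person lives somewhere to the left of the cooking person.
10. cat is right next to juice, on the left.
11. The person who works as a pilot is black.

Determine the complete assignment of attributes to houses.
Solution:

House | Job | Color | Drink | Hobby | Pet
-----------------------------------------
  1   | chef | brown | coffee | painting | cat
  2   | nurse | white | juice | gardening | hamster
  3   | pilot | black | soda | cooking | rabbit
  4   | writer | gray | tea | reading | dog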